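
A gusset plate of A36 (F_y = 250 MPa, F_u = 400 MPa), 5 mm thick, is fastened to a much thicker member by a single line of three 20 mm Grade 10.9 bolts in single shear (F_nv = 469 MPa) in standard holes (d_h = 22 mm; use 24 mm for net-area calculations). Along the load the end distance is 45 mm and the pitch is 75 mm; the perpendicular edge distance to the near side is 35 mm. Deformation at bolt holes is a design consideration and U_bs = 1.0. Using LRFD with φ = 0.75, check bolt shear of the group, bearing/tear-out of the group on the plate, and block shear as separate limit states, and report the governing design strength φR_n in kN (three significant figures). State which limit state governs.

Bolt shear: A_b = π·20²/4 = 314.2 mm²; R_n = 469 × 314.2 × 3 × 1 / 1000 = 442 kN → 0.75 × 442 = 332 kN.
Bearing: edge l_c = 34, r_n = 81.6 kN; interior l_c = 53, r_n = 96 kN; R_n = 81.6 + 2·96 = 273.6 kN → 205 kN.
Block shear: A_gv = 975, A_nv = 675, A_nt = 115 mm²; R_n = min(0.6F_uA_nv, 0.6F_yA_gv) + U_bs·F_u·A_nt = 192.2 kN → 144 kN.
Block shear governs: 144 kN.

144 kN (block shear governs)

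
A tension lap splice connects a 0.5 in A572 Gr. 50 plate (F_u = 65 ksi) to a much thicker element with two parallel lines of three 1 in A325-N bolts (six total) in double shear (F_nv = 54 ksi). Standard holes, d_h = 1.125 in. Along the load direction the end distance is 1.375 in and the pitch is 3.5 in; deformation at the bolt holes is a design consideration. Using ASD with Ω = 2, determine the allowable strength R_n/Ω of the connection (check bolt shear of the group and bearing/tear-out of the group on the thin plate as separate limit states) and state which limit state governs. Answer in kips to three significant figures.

Bolt shear: A_b = π·1²/4 = 0.7854 in²; R_n = 54 × 0.7854 × 6 × 2 = 508.9 kips → 508.9 / 2 = 254 kips.
Bearing (1.2 l_c t F_u ≤ 2.4 d t F_u): upper limit = 2.4·1·0.5·65 = 78 kips.
  Edge l_c = 1.375 − 1.125/2 = 0.8125 → r_n = 31.69 kips; interior l_c = 3.5 − 1.125 = 2.375 → r_n = 78 kips.
  R_n,bearing = 2·31.69 + 4·78 = 375.4 kips → 375.4 / 2 = 188 kips.
Bearing governs: 188 kips.

188 kips (bearing governs)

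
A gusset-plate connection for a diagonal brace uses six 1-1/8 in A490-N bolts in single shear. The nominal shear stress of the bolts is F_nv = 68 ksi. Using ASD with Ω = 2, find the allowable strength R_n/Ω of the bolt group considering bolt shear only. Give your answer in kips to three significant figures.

203 kips

A_b = π × 1.125² / 4 = 0.994 in².
R_n = F_nv · A_b · n · n_s = 68 × 0.994 × 6 × 1 = 405.6 kips.
Allowable strength R_n/Ω = 405.6 / 2 = 203 kips.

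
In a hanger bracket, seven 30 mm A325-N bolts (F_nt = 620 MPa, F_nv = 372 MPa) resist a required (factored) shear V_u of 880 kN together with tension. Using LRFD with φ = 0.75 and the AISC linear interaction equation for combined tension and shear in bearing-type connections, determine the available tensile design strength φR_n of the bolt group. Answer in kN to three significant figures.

1520 kN

A_b = π·30²/4 = 706.9 mm²; f_rv = 880 × 1000 / (7 × 706.9) = 177.8 MPa.
F'_nt = 1.3 F_nt − (F_nt / φF_nv) f_rv = 1.3·620 − (620/(0.75·372))·177.8 = 410.8 MPa, capped at F_nt → F'_nt = 410.8 MPa.
R_n = F'_nt · A_b · n = 410.8 × 706.9 × 7 / 1000 = 2033 kN.
Design strength φR_n = 0.75 × 2033 = 1520 kN.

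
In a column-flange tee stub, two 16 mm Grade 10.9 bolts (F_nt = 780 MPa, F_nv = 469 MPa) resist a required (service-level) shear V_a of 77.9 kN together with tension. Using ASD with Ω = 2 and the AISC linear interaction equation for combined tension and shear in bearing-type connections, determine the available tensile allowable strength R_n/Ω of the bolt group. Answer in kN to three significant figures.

74.3 kN

A_b = π·16²/4 = 201.1 mm²; f_rv = 77.9 × 1000 / (2 × 201.1) = 193.7 MPa.
F'_nt = 1.3 F_nt − (Ω F_nt / F_nv) f_rv = 1.3·780 − (2·780/469)·193.7 = 369.6 MPa, capped at F_nt → F'_nt = 369.6 MPa.
R_n = F'_nt · A_b · n = 369.6 × 201.1 × 2 / 1000 = 148.6 kN.
Allowable strength R_n/Ω = 148.6 / 2 = 74.3 kN.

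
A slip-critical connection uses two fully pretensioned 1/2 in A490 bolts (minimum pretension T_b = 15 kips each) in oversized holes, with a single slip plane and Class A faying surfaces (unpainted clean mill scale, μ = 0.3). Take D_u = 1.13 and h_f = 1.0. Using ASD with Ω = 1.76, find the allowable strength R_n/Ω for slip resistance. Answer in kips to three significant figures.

R_n = μ · D_u · h_f · T_b · n_s · n_b = 0.3 × 1.13 × 1.0 × 15 × 1 × 2 = 10.17 kips.
Allowable strength R_n/Ω = 10.17 / 1.76 = 5.78 kips.

5.78 kips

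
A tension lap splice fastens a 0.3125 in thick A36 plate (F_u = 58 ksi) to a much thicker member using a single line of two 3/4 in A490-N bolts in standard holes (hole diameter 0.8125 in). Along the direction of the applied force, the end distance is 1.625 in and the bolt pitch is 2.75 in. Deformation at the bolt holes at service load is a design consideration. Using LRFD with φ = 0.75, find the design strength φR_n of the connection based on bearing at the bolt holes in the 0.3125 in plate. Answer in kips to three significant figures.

44.3 kips

Per bolt r_n = 1.2 l_c t F_u ≤ 2.4 d t F_u; upper limit = 2.4 × 0.75 × 0.3125 × 58 = 32.62 kips.
Edge bolt: l_c = 1.625 − 0.8125/2 = 1.219 in → 1.2 × 1.219 × 0.3125 × 58 = 26.51 → r_n = 26.51 kips.
Interior bolts: l_c = 2.75 − 0.8125 = 1.938 in → 1.2 × 1.938 × 0.3125 × 58 = 42.14 → r_n = 32.62 kips.
R_n = 1 × 26.51 + 1 × 32.62 = 59.13 kips.
Design strength φR_n = 0.75 × 59.13 = 44.3 kips.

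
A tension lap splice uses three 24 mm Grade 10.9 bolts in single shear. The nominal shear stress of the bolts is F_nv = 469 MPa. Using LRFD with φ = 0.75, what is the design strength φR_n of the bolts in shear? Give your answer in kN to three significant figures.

477 kN

A_b = π × 24² / 4 = 452.4 mm².
R_n = F_nv · A_b · n · n_s = 469 × 452.4 × 3 × 1 / 1000 = 636.5 kN.
Design strength φR_n = 0.75 × 636.5 = 477 kN.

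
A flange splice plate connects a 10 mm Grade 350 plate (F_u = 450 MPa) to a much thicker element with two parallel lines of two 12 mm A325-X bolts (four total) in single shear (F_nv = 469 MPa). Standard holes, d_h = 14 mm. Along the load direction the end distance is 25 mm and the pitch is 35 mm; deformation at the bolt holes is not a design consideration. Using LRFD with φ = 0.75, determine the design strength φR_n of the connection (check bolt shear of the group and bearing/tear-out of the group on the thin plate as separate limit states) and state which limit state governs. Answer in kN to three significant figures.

159 kN (bolt shear governs)

Bolt shear: A_b = π·12²/4 = 113.1 mm²; R_n = 469 × 113.1 × 4 × 1 / 1000 = 212.2 kN → 0.75 × 212.2 = 159 kN.
Bearing (1.5 l_c t F_u ≤ 3.0 d t F_u): upper limit = 3.0·12·10·450 / 1000 = 162 kN.
  Edge l_c = 25 − 14/2 = 18 → r_n = 121.5 kN; interior l_c = 35 − 14 = 21 → r_n = 141.8 kN.
  R_n,bearing = 2·121.5 + 2·141.8 = 526.5 kN → 0.75 × 526.5 = 395 kN.
Bolt shear governs: 159 kN.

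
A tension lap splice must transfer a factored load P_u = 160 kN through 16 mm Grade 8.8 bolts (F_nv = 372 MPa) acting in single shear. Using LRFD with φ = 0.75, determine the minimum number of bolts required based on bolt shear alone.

3 bolts

A_b = π·16²/4 = 201.1 mm².
Per-bolt design strength φR_n = 0.75 × 372 × 201.1 × 1 / 1000 = 56.1 kN.
n ≥ 160 / 56.1 = 2.852 → use 3 bolts.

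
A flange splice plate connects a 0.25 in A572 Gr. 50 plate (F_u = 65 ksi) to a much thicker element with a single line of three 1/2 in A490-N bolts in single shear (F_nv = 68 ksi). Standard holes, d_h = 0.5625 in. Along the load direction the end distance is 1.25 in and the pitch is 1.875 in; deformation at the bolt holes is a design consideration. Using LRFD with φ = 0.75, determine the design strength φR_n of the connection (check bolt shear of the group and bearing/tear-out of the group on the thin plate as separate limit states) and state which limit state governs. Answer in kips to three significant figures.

30 kips (bolt shear governs)

Bolt shear: A_b = π·0.5²/4 = 0.1963 in²; R_n = 68 × 0.1963 × 3 × 1 = 40.06 kips → 0.75 × 40.06 = 30 kips.
Bearing (1.2 l_c t F_u ≤ 2.4 d t F_u): upper limit = 2.4·0.5·0.25·65 = 19.5 kips.
  Edge l_c = 1.25 − 0.5625/2 = 0.9688 → r_n = 18.89 kips; interior l_c = 1.875 − 0.5625 = 1.312 → r_n = 19.5 kips.
  R_n,bearing = 1·18.89 + 2·19.5 = 57.89 kips → 0.75 × 57.89 = 43.4 kips.
Bolt shear governs: 30 kips.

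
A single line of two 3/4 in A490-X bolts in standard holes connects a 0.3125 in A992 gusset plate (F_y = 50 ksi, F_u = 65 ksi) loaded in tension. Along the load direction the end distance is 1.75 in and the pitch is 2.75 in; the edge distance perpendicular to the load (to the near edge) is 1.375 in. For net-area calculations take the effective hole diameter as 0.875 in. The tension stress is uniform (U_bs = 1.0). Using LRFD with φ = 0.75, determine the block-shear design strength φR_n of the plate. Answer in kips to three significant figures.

Shear plane L_v = 1.75 + 1·2.75 = 4.5 in; A_gv = 4.5 × 0.3125 = 1.406 in².
A_nv = (4.5 − 1.5·0.875) × 0.3125 = 0.9961 in².
A_nt = (1.375 − 0.5·0.875) × 0.3125 = 0.293 in².
0.6 F_u A_nv = 38.85 kips; 0.6 F_y A_gv = 42.19 kips → shear rupture governs the shear term.
R_n = 38.85 + 1.0 × 65 × 0.293 = 57.89 kips.
Design strength φR_n = 0.75 × 57.89 = 43.4 kips.

43.4 kips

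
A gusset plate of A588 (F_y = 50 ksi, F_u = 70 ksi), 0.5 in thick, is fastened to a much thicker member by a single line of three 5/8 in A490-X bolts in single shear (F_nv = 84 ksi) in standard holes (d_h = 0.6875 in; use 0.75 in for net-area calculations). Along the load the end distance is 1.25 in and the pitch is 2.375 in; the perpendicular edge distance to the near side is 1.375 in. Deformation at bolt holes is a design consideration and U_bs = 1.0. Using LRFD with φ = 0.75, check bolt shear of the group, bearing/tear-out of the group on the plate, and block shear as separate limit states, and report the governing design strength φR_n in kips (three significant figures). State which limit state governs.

Bolt shear: A_b = π·0.625²/4 = 0.3068 in²; R_n = 84 × 0.3068 × 3 × 1 = 77.31 kips → 0.75 × 77.31 = 58 kips.
Bearing: edge l_c = 0.9062, r_n = 38.06 kips; interior l_c = 1.688, r_n = 52.5 kips; R_n = 38.06 + 2·52.5 = 143.1 kips → 107 kips.
Block shear: A_gv = 3, A_nv = 2.062, A_nt = 0.5 in²; R_n = min(0.6F_uA_nv, 0.6F_yA_gv) + U_bs·F_u·A_nt = 121.6 kips → 91.2 kips.
Bolt shear governs: 58 kips.

58 kips (bolt shear governs)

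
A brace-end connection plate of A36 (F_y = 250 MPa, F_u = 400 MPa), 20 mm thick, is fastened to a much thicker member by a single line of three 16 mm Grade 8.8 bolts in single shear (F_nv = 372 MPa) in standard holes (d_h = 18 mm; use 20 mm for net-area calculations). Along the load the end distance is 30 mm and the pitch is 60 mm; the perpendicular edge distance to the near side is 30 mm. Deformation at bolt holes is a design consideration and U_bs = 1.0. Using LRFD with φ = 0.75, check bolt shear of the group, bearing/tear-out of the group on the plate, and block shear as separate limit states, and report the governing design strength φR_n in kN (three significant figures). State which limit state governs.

Bolt shear: A_b = π·16²/4 = 201.1 mm²; R_n = 372 × 201.1 × 3 × 1 / 1000 = 224.4 kN → 0.75 × 224.4 = 168 kN.
Bearing: edge l_c = 21, r_n = 201.6 kN; interior l_c = 42, r_n = 307.2 kN; R_n = 201.6 + 2·307.2 = 816 kN → 612 kN.
Block shear: A_gv = 3000, A_nv = 2000, A_nt = 400 mm²; R_n = min(0.6F_uA_nv, 0.6F_yA_gv) + U_bs·F_u·A_nt = 610 kN → 458 kN.
Bolt shear governs: 168 kN.

168 kN (bolt shear governs)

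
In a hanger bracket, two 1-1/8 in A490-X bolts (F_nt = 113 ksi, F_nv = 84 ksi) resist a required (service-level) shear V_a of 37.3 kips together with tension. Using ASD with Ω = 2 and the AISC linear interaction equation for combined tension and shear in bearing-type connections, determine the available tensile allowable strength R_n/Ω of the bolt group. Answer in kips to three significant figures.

A_b = π·1.125²/4 = 0.994 in²; f_rv = 37.3 / (2 × 0.994) = 18.76 ksi.
F'_nt = 1.3 F_nt − (Ω F_nt / F_nv) f_rv = 1.3·113 − (2·113/84)·18.76 = 96.42 ksi, capped at F_nt → F'_nt = 96.42 ksi.
R_n = F'_nt · A_b · n = 96.42 × 0.994 × 2 = 191.7 kips.
Allowable strength R_n/Ω = 191.7 / 2 = 95.8 kips.

95.8 kips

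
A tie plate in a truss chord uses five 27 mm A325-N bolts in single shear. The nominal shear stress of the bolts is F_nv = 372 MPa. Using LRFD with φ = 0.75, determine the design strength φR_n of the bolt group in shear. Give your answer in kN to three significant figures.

799 kN

A_b = π × 27² / 4 = 572.6 mm².
R_n = F_nv · A_b · n · n_s = 372 × 572.6 × 5 × 1 / 1000 = 1065 kN.
Design strength φR_n = 0.75 × 1065 = 799 kN.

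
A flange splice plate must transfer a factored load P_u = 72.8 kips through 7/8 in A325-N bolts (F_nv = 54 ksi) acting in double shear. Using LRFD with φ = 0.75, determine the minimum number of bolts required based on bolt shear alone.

A_b = π·0.875²/4 = 0.6013 in².
Per-bolt design strength φR_n = 0.75 × 54 × 0.6013 × 2 = 48.71 kips.
n ≥ 72.8 / 48.71 = 1.495 → use 2 bolts.

2 bolts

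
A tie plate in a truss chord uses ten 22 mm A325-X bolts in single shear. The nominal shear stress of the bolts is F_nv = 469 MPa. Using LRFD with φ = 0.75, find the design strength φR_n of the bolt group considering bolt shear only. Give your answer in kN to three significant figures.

1340 kN

A_b = π × 22² / 4 = 380.1 mm².
R_n = F_nv · A_b · n · n_s = 469 × 380.1 × 10 × 1 / 1000 = 1783 kN.
Design strength φR_n = 0.75 × 1783 = 1340 kN.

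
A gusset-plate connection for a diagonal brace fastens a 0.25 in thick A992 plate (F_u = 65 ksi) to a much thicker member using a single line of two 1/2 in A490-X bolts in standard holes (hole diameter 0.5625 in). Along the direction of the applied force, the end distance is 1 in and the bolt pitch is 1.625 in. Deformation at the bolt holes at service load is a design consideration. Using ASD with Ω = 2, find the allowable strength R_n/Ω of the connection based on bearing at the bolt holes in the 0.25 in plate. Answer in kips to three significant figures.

16.8 kips

Per bolt r_n = 1.2 l_c t F_u ≤ 2.4 d t F_u; upper limit = 2.4 × 0.5 × 0.25 × 65 = 19.5 kips.
Edge bolt: l_c = 1 − 0.5625/2 = 0.7188 in → 1.2 × 0.7188 × 0.25 × 65 = 14.02 → r_n = 14.02 kips.
Interior bolts: l_c = 1.625 − 0.5625 = 1.062 in → 1.2 × 1.062 × 0.25 × 65 = 20.72 → r_n = 19.5 kips.
R_n = 1 × 14.02 + 1 × 19.5 = 33.52 kips.
Allowable strength R_n/Ω = 33.52 / 2 = 16.8 kips.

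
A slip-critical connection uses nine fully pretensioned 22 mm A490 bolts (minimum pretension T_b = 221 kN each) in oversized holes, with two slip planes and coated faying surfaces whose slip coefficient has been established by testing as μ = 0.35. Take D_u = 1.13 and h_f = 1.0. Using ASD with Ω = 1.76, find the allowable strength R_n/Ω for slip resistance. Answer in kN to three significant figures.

R_n = μ · D_u · h_f · T_b · n_s · n_b = 0.35 × 1.13 × 1.0 × 221 × 2 × 9 = 1573 kN.
Allowable strength R_n/Ω = 1573 / 1.76 = 894 kN.

894 kN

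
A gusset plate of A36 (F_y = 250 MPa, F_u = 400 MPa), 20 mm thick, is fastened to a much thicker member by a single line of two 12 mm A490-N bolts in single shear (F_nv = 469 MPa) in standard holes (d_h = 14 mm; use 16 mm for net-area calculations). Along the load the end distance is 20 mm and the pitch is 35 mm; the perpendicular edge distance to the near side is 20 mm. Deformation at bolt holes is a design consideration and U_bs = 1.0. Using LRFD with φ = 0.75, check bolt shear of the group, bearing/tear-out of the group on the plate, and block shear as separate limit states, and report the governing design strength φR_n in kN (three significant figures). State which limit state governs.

Bolt shear: A_b = π·12²/4 = 113.1 mm²; R_n = 469 × 113.1 × 2 × 1 / 1000 = 106.1 kN → 0.75 × 106.1 = 79.6 kN.
Bearing: edge l_c = 13, r_n = 124.8 kN; interior l_c = 21, r_n = 201.6 kN; R_n = 124.8 + 1·201.6 = 326.4 kN → 245 kN.
Block shear: A_gv = 1100, A_nv = 620, A_nt = 240 mm²; R_n = min(0.6F_uA_nv, 0.6F_yA_gv) + U_bs·F_u·A_nt = 244.8 kN → 184 kN.
Bolt shear governs: 79.6 kN.

79.6 kN (bolt shear governs)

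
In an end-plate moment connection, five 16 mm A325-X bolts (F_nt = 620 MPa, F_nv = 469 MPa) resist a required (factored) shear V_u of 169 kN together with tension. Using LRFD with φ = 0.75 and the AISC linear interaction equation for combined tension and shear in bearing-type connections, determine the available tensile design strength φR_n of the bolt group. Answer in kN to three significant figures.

384 kN

A_b = π·16²/4 = 201.1 mm²; f_rv = 169 × 1000 / (5 × 201.1) = 168.1 MPa.
F'_nt = 1.3 F_nt − (F_nt / φF_nv) f_rv = 1.3·620 − (620/(0.75·469))·168.1 = 509.7 MPa, capped at F_nt → F'_nt = 509.7 MPa.
R_n = F'_nt · A_b · n = 509.7 × 201.1 × 5 / 1000 = 512.4 kN.
Design strength φR_n = 0.75 × 512.4 = 384 kN.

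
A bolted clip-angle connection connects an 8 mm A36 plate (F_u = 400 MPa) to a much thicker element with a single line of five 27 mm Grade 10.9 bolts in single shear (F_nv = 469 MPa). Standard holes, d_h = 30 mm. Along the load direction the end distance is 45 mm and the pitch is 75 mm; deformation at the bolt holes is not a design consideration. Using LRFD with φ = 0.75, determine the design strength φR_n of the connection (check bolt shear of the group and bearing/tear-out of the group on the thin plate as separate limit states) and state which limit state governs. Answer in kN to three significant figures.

Bolt shear: A_b = π·27²/4 = 572.6 mm²; R_n = 469 × 572.6 × 5 × 1 / 1000 = 1343 kN → 0.75 × 1343 = 1010 kN.
Bearing (1.5 l_c t F_u ≤ 3.0 d t F_u): upper limit = 3.0·27·8·400 / 1000 = 259.2 kN.
  Edge l_c = 45 − 30/2 = 30 → r_n = 144 kN; interior l_c = 75 − 30 = 45 → r_n = 216 kN.
  R_n,bearing = 1·144 + 4·216 = 1008 kN → 0.75 × 1008 = 756 kN.
Bearing governs: 756 kN.

756 kN (bearing governs)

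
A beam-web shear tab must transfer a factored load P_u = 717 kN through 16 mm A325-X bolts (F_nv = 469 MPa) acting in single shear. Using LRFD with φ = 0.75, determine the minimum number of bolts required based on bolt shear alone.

A_b = π·16²/4 = 201.1 mm².
Per-bolt design strength φR_n = 0.75 × 469 × 201.1 × 1 / 1000 = 70.72 kN.
n ≥ 717 / 70.72 = 10.14 → use 11 bolts.

11 bolts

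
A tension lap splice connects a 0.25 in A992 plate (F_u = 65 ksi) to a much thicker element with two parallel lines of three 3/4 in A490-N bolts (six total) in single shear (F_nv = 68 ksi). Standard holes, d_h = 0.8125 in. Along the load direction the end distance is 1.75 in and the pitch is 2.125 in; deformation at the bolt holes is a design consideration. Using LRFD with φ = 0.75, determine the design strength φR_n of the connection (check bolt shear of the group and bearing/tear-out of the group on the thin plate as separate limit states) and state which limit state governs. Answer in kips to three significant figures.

Bolt shear: A_b = π·0.75²/4 = 0.4418 in²; R_n = 68 × 0.4418 × 6 × 1 = 180.2 kips → 0.75 × 180.2 = 135 kips.
Bearing (1.2 l_c t F_u ≤ 2.4 d t F_u): upper limit = 2.4·0.75·0.25·65 = 29.25 kips.
  Edge l_c = 1.75 − 0.8125/2 = 1.344 → r_n = 26.2 kips; interior l_c = 2.125 − 0.8125 = 1.312 → r_n = 25.59 kips.
  R_n,bearing = 2·26.2 + 4·25.59 = 154.8 kips → 0.75 × 154.8 = 116 kips.
Bearing governs: 116 kips.

116 kips (bearing governs)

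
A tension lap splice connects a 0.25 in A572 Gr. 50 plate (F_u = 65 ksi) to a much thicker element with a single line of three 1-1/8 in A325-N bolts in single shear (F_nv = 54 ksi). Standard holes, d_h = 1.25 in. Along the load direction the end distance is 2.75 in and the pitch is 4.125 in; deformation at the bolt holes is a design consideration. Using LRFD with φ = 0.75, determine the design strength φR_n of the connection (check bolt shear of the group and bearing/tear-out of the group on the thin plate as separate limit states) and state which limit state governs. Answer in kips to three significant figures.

96.9 kips (bearing governs)

Bolt shear: A_b = π·1.125²/4 = 0.994 in²; R_n = 54 × 0.994 × 3 × 1 = 161 kips → 0.75 × 161 = 121 kips.
Bearing (1.2 l_c t F_u ≤ 2.4 d t F_u): upper limit = 2.4·1.125·0.25·65 = 43.87 kips.
  Edge l_c = 2.75 − 1.25/2 = 2.125 → r_n = 41.44 kips; interior l_c = 4.125 − 1.25 = 2.875 → r_n = 43.87 kips.
  R_n,bearing = 1·41.44 + 2·43.87 = 129.2 kips → 0.75 × 129.2 = 96.9 kips.
Bearing governs: 96.9 kips.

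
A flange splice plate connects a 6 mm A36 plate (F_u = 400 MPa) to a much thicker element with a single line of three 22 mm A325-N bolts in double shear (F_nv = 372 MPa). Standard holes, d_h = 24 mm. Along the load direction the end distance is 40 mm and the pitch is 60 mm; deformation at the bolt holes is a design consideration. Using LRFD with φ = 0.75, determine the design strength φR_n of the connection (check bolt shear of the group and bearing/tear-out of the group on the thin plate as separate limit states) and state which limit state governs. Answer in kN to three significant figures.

216 kN (bearing governs)

Bolt shear: A_b = π·22²/4 = 380.1 mm²; R_n = 372 × 380.1 × 3 × 2 / 1000 = 848.5 kN → 0.75 × 848.5 = 636 kN.
Bearing (1.2 l_c t F_u ≤ 2.4 d t F_u): upper limit = 2.4·22·6·400 / 1000 = 126.7 kN.
  Edge l_c = 40 − 24/2 = 28 → r_n = 80.64 kN; interior l_c = 60 − 24 = 36 → r_n = 103.7 kN.
  R_n,bearing = 1·80.64 + 2·103.7 = 288 kN → 0.75 × 288 = 216 kN.
Bearing governs: 216 kN.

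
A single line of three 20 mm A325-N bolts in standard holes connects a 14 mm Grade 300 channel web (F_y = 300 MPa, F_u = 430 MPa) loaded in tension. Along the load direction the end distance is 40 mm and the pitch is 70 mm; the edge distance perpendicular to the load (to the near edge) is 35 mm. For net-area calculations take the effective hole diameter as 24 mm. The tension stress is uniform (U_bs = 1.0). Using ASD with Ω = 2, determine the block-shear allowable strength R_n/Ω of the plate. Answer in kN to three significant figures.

Shear plane L_v = 40 + 2·70 = 180 mm; A_gv = 180 × 14 = 2520 mm².
A_nv = (180 − 2.5·24) × 14 = 1680 mm².
A_nt = (35 − 0.5·24) × 14 = 322 mm².
0.6 F_u A_nv = 433.4 kN; 0.6 F_y A_gv = 453.6 kN → shear rupture governs the shear term.
R_n = 433.4 + 1.0 × 430 × 322 / 1000 = 571.9 kN.
Allowable strength R_n/Ω = 571.9 / 2 = 286 kN.

286 kN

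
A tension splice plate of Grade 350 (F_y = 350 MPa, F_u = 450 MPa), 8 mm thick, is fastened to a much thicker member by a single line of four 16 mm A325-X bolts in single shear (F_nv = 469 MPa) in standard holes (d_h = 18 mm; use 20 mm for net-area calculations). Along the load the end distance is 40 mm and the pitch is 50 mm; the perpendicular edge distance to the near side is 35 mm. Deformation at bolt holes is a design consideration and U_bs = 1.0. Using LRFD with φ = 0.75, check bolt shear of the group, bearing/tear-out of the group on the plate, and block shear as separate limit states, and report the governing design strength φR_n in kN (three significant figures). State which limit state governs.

Bolt shear: A_b = π·16²/4 = 201.1 mm²; R_n = 469 × 201.1 × 4 × 1 / 1000 = 377.2 kN → 0.75 × 377.2 = 283 kN.
Bearing: edge l_c = 31, r_n = 133.9 kN; interior l_c = 32, r_n = 138.2 kN; R_n = 133.9 + 3·138.2 = 548.6 kN → 411 kN.
Block shear: A_gv = 1520, A_nv = 960, A_nt = 200 mm²; R_n = min(0.6F_uA_nv, 0.6F_yA_gv) + U_bs·F_u·A_nt = 349.2 kN → 262 kN.
Block shear governs: 262 kN.

262 kN (block shear governs)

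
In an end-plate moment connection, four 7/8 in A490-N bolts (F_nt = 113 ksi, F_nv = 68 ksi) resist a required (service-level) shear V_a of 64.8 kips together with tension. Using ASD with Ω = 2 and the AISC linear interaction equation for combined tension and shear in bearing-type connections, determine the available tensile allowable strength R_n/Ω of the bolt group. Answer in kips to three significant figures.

A_b = π·0.875²/4 = 0.6013 in²; f_rv = 64.8 / (4 × 0.6013) = 26.94 ksi.
F'_nt = 1.3 F_nt − (Ω F_nt / F_nv) f_rv = 1.3·113 − (2·113/68)·26.94 = 57.36 ksi, capped at F_nt → F'_nt = 57.36 ksi.
R_n = F'_nt · A_b · n = 57.36 × 0.6013 × 4 = 138 kips.
Allowable strength R_n/Ω = 138 / 2 = 69 kips.

69 kips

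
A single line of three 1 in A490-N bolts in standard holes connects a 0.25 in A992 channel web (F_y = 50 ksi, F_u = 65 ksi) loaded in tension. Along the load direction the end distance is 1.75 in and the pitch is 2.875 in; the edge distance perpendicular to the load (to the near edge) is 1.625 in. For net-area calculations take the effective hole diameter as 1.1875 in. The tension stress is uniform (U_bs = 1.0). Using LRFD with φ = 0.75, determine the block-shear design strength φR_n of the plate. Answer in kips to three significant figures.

45.7 kips

Shear plane L_v = 1.75 + 2·2.875 = 7.5 in; A_gv = 7.5 × 0.25 = 1.875 in².
A_nv = (7.5 − 2.5·1.1875) × 0.25 = 1.133 in².
A_nt = (1.625 − 0.5·1.1875) × 0.25 = 0.2578 in².
0.6 F_u A_nv = 44.18 kips; 0.6 F_y A_gv = 56.25 kips → shear rupture governs the shear term.
R_n = 44.18 + 1.0 × 65 × 0.2578 = 60.94 kips.
Design strength φR_n = 0.75 × 60.94 = 45.7 kips.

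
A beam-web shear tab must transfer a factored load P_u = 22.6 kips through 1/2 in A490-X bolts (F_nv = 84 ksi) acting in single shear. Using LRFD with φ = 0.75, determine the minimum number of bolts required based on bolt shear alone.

A_b = π·0.5²/4 = 0.1963 in².
Per-bolt design strength φR_n = 0.75 × 84 × 0.1963 × 1 = 12.37 kips.
n ≥ 22.6 / 12.37 = 1.827 → use 2 bolts.

2 bolts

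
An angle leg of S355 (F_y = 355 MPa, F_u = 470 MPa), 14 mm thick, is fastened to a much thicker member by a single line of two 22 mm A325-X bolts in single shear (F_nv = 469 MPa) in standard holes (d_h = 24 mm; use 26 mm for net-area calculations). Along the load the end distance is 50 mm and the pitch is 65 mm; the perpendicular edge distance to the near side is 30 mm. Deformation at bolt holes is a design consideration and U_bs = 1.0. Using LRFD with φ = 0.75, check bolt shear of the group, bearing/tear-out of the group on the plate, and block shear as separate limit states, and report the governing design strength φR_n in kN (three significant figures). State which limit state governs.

Bolt shear: A_b = π·22²/4 = 380.1 mm²; R_n = 469 × 380.1 × 2 × 1 / 1000 = 356.6 kN → 0.75 × 356.6 = 267 kN.
Bearing: edge l_c = 38, r_n = 300 kN; interior l_c = 41, r_n = 323.7 kN; R_n = 300 + 1·323.7 = 623.8 kN → 468 kN.
Block shear: A_gv = 1610, A_nv = 1064, A_nt = 238 mm²; R_n = min(0.6F_uA_nv, 0.6F_yA_gv) + U_bs·F_u·A_nt = 411.9 kN → 309 kN.
Bolt shear governs: 267 kN.

267 kN (bolt shear governs)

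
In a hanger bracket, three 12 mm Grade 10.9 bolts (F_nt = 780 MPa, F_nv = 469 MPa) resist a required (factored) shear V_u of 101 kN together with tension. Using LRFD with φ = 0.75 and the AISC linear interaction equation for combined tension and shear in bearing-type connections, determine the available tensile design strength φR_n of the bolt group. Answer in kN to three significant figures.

A_b = π·12²/4 = 113.1 mm²; f_rv = 101 × 1000 / (3 × 113.1) = 297.7 MPa.
F'_nt = 1.3 F_nt − (F_nt / φF_nv) f_rv = 1.3·780 − (780/(0.75·469))·297.7 = 353.9 MPa, capped at F_nt → F'_nt = 353.9 MPa.
R_n = F'_nt · A_b · n = 353.9 × 113.1 × 3 / 1000 = 120.1 kN.
Design strength φR_n = 0.75 × 120.1 = 90.1 kN.

90.1 kN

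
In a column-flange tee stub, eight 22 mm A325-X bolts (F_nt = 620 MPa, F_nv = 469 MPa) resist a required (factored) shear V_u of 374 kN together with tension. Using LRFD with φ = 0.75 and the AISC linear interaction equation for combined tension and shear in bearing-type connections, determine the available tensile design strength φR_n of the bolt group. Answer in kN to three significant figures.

A_b = π·22²/4 = 380.1 mm²; f_rv = 374 × 1000 / (8 × 380.1) = 123 MPa.
F'_nt = 1.3 F_nt − (F_nt / φF_nv) f_rv = 1.3·620 − (620/(0.75·469))·123 = 589.2 MPa, capped at F_nt → F'_nt = 589.2 MPa.
R_n = F'_nt · A_b · n = 589.2 × 380.1 × 8 / 1000 = 1792 kN.
Design strength φR_n = 0.75 × 1792 = 1340 kN.

1340 kN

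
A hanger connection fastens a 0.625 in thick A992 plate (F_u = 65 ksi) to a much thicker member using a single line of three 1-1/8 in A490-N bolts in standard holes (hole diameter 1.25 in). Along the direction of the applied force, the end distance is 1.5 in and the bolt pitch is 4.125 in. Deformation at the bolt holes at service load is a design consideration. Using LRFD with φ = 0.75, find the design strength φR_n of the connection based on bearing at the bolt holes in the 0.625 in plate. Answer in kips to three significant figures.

Per bolt r_n = 1.2 l_c t F_u ≤ 2.4 d t F_u; upper limit = 2.4 × 1.125 × 0.625 × 65 = 109.7 kips.
Edge bolt: l_c = 1.5 − 1.25/2 = 0.875 in → 1.2 × 0.875 × 0.625 × 65 = 42.66 → r_n = 42.66 kips.
Interior bolts: l_c = 4.125 − 1.25 = 2.875 in → 1.2 × 2.875 × 0.625 × 65 = 140.2 → r_n = 109.7 kips.
R_n = 1 × 42.66 + 2 × 109.7 = 262 kips.
Design strength φR_n = 0.75 × 262 = 197 kips.

197 kips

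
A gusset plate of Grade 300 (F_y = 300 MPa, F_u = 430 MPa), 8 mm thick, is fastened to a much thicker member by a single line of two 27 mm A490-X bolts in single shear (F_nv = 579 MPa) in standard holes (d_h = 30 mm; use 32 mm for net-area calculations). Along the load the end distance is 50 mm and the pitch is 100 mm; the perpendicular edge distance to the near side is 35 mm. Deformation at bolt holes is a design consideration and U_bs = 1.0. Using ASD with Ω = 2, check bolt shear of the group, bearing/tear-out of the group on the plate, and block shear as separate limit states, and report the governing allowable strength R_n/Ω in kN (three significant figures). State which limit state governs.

Bolt shear: A_b = π·27²/4 = 572.6 mm²; R_n = 579 × 572.6 × 2 × 1 / 1000 = 663 kN → 663 / 2 = 332 kN.
Bearing: edge l_c = 35, r_n = 144.5 kN; interior l_c = 70, r_n = 222.9 kN; R_n = 144.5 + 1·222.9 = 367.4 kN → 184 kN.
Block shear: A_gv = 1200, A_nv = 816, A_nt = 152 mm²; R_n = min(0.6F_uA_nv, 0.6F_yA_gv) + U_bs·F_u·A_nt = 275.9 kN → 138 kN.
Block shear governs: 138 kN.

138 kN (block shear governs)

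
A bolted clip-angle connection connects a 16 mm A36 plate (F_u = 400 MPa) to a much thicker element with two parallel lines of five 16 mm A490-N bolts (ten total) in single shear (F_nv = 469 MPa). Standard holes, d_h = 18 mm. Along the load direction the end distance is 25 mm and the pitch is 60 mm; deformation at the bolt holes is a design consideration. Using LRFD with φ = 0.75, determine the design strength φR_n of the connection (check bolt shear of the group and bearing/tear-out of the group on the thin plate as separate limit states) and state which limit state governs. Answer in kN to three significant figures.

707 kN (bolt shear governs)

Bolt shear: A_b = π·16²/4 = 201.1 mm²; R_n = 469 × 201.1 × 10 × 1 / 1000 = 943 kN → 0.75 × 943 = 707 kN.
Bearing (1.2 l_c t F_u ≤ 2.4 d t F_u): upper limit = 2.4·16·16·400 / 1000 = 245.8 kN.
  Edge l_c = 25 − 18/2 = 16 → r_n = 122.9 kN; interior l_c = 60 − 18 = 42 → r_n = 245.8 kN.
  R_n,bearing = 2·122.9 + 8·245.8 = 2212 kN → 0.75 × 2212 = 1660 kN.
Bolt shear governs: 707 kN.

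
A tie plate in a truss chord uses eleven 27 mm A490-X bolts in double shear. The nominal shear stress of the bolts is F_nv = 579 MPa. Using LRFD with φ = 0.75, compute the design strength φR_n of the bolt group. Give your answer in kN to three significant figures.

5470 kN

A_b = π × 27² / 4 = 572.6 mm².
R_n = F_nv · A_b · n · n_s = 579 × 572.6 × 11 × 2 / 1000 = 7293 kN.
Design strength φR_n = 0.75 × 7293 = 5470 kN.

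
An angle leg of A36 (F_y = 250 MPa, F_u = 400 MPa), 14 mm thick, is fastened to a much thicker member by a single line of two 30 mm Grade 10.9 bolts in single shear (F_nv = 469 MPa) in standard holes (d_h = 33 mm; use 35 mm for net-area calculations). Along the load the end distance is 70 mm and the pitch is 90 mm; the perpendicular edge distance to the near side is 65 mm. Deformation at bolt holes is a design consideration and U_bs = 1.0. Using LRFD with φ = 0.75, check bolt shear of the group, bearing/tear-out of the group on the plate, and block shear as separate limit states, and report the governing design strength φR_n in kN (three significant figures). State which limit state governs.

452 kN (block shear governs)

Bolt shear: A_b = π·30²/4 = 706.9 mm²; R_n = 469 × 706.9 × 2 × 1 / 1000 = 663 kN → 0.75 × 663 = 497 kN.
Bearing: edge l_c = 53.5, r_n = 359.5 kN; interior l_c = 57, r_n = 383 kN; R_n = 359.5 + 1·383 = 742.6 kN → 557 kN.
Block shear: A_gv = 2240, A_nv = 1505, A_nt = 665 mm²; R_n = min(0.6F_uA_nv, 0.6F_yA_gv) + U_bs·F_u·A_nt = 602 kN → 452 kN.
Block shear governs: 452 kN.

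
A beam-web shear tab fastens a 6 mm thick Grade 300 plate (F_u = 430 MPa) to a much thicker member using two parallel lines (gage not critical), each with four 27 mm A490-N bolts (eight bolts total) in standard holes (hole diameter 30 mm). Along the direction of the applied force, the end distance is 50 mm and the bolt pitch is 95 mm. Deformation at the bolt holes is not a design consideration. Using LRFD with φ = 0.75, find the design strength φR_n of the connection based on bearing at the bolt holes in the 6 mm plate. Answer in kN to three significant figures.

Per bolt r_n = 1.5 l_c t F_u ≤ 3.0 d t F_u; upper limit = 3.0 × 27 × 6 × 430 / 1000 = 209 kN.
Edge bolt: l_c = 50 − 30/2 = 35 mm → 1.5 × 35 × 6 × 430 / 1000 = 135.4 → r_n = 135.4 kN.
Interior bolts: l_c = 95 − 30 = 65 mm → 1.5 × 65 × 6 × 430 / 1000 = 251.6 → r_n = 209 kN.
R_n = 2 × 135.4 + 6 × 209 = 1525 kN.
Design strength φR_n = 0.75 × 1525 = 1140 kN.

1140 kN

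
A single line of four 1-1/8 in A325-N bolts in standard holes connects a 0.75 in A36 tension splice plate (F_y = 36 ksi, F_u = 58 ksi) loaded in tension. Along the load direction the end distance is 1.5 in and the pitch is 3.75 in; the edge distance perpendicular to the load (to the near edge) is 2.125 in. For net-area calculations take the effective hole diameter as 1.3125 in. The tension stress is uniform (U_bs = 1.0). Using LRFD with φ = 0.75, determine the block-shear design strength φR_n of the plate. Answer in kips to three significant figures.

Shear plane L_v = 1.5 + 3·3.75 = 12.75 in; A_gv = 12.75 × 0.75 = 9.562 in².
A_nv = (12.75 − 3.5·1.3125) × 0.75 = 6.117 in².
A_nt = (2.125 − 0.5·1.3125) × 0.75 = 1.102 in².
0.6 F_u A_nv = 212.9 kips; 0.6 F_y A_gv = 206.5 kips → shear yielding governs the shear term.
R_n = 206.5 + 1.0 × 58 × 1.102 = 270.4 kips.
Design strength φR_n = 0.75 × 270.4 = 203 kips.

203 kips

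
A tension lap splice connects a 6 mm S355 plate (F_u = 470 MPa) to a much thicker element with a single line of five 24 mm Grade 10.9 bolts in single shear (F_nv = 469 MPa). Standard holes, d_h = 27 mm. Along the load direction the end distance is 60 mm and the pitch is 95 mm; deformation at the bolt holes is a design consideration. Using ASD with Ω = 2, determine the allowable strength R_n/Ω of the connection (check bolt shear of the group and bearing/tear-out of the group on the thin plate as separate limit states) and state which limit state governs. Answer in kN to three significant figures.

404 kN (bearing governs)

Bolt shear: A_b = π·24²/4 = 452.4 mm²; R_n = 469 × 452.4 × 5 × 1 / 1000 = 1061 kN → 1061 / 2 = 530 kN.
Bearing (1.2 l_c t F_u ≤ 2.4 d t F_u): upper limit = 2.4·24·6·470 / 1000 = 162.4 kN.
  Edge l_c = 60 − 27/2 = 46.5 → r_n = 157.4 kN; interior l_c = 95 − 27 = 68 → r_n = 162.4 kN.
  R_n,bearing = 1·157.4 + 4·162.4 = 807.1 kN → 807.1 / 2 = 404 kN.
Bearing governs: 404 kN.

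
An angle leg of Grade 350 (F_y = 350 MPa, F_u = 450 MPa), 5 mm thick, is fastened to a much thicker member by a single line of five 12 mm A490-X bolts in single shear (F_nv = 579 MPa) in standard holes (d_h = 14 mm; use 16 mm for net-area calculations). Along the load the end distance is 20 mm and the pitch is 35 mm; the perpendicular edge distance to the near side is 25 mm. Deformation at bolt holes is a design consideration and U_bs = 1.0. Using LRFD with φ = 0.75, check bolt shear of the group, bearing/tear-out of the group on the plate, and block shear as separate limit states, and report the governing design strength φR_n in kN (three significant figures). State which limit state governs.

118 kN (block shear governs)

Bolt shear: A_b = π·12²/4 = 113.1 mm²; R_n = 579 × 113.1 × 5 × 1 / 1000 = 327.4 kN → 0.75 × 327.4 = 246 kN.
Bearing: edge l_c = 13, r_n = 35.1 kN; interior l_c = 21, r_n = 56.7 kN; R_n = 35.1 + 4·56.7 = 261.9 kN → 196 kN.
Block shear: A_gv = 800, A_nv = 440, A_nt = 85 mm²; R_n = min(0.6F_uA_nv, 0.6F_yA_gv) + U_bs·F_u·A_nt = 157.1 kN → 118 kN.
Block shear governs: 118 kN.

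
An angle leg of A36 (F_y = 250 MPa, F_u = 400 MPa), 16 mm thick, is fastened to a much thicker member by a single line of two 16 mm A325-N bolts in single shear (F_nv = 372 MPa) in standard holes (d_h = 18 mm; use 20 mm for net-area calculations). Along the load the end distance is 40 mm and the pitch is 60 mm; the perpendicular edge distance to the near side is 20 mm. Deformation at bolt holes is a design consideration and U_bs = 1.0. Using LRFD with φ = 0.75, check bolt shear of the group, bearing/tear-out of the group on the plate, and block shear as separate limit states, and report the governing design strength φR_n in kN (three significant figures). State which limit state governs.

112 kN (bolt shear governs)

Bolt shear: A_b = π·16²/4 = 201.1 mm²; R_n = 372 × 201.1 × 2 × 1 / 1000 = 149.6 kN → 0.75 × 149.6 = 112 kN.
Bearing: edge l_c = 31, r_n = 238.1 kN; interior l_c = 42, r_n = 245.8 kN; R_n = 238.1 + 1·245.8 = 483.8 kN → 363 kN.
Block shear: A_gv = 1600, A_nv = 1120, A_nt = 160 mm²; R_n = min(0.6F_uA_nv, 0.6F_yA_gv) + U_bs·F_u·A_nt = 304 kN → 228 kN.
Bolt shear governs: 112 kN.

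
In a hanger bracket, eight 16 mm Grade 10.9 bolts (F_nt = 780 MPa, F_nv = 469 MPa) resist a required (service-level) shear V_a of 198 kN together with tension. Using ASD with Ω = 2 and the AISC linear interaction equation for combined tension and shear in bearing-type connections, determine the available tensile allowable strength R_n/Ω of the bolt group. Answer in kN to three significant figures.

486 kN

A_b = π·16²/4 = 201.1 mm²; f_rv = 198 × 1000 / (8 × 201.1) = 123.1 MPa.
F'_nt = 1.3 F_nt − (Ω F_nt / F_nv) f_rv = 1.3·780 − (2·780/469)·123.1 = 604.6 MPa, capped at F_nt → F'_nt = 604.6 MPa.
R_n = F'_nt · A_b · n = 604.6 × 201.1 × 8 / 1000 = 972.4 kN.
Allowable strength R_n/Ω = 972.4 / 2 = 486 kN.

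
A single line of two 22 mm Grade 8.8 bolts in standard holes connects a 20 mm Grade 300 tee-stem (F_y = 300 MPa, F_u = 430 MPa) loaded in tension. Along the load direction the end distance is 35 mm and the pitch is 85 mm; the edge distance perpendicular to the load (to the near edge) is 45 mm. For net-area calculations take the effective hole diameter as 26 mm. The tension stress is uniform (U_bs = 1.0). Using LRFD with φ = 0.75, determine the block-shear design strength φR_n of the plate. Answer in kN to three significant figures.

520 kN

Shear plane L_v = 35 + 1·85 = 120 mm; A_gv = 120 × 20 = 2400 mm².
A_nv = (120 − 1.5·26) × 20 = 1620 mm².
A_nt = (45 − 0.5·26) × 20 = 640 mm².
0.6 F_u A_nv = 418 kN; 0.6 F_y A_gv = 432 kN → shear rupture governs the shear term.
R_n = 418 + 1.0 × 430 × 640 / 1000 = 693.2 kN.
Design strength φR_n = 0.75 × 693.2 = 520 kN.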